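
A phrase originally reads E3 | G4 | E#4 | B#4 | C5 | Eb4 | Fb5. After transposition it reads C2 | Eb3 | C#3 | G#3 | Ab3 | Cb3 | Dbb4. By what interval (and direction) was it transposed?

down a major tenth

From E3 to C2 is 10 letter names — a tenth of some quality.
C2 to E3 is 16 semitones, which makes it a major tenth; the second version is lower, so the direction is down.
Checking another pair — Fb5 → Dbb4 — gives the same interval.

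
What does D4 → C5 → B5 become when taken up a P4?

D4 becomes G4
C5 becomes F5
B5 becomes E6

G4 F5 E6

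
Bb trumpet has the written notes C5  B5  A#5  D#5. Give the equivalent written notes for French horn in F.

F5 E6 D#6 G#5

First find concert pitch: the Bb trumpet sounds a major second below written, so C5 B5 A#5 D#5 sounds Bb4 A5 G#5 C#5.
Then write for French horn in F: it sounds a perfect fifth below written, so the part must be a perfect fifth above concert.
Bb4 → F5
A5 → E6
G#5 → D#6
C#5 → G#5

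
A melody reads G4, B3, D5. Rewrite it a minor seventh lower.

A3 C#3 E4

G4 → A3
B3 → C#3
D5 → E4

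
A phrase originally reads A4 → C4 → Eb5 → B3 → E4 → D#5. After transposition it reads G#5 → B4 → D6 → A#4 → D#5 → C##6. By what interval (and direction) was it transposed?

up a major seventh

Take the first pair: A4 → G#5. A to G spans 7 letter names, so the interval is some kind of seventh.
A4 to G#5 is 11 semitones, which makes it a major seventh; the second version is higher, so the direction is up.
Checking another pair — D#5 → C##6 — gives the same interval.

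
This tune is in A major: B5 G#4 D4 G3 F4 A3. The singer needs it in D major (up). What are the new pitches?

From A up to D is a perfect fourth; apply that to each pitch.
B5 gives E6
G#4 gives C#5
D4 gives G4
G3 gives C4
F4 gives Bb4
A3 gives D4

E6 C#5 G4 C4 Bb4 D4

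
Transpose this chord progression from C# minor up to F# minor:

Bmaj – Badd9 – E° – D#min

Emaj Eadd9 A° G#min

C# minor up to F# minor is a perfect fourth; each chord root moves by that interval while the quality stays the same.
Bmaj: root B up a perfect fourth → E, giving Emaj.
Badd9: root B up a perfect fourth → E, giving Eadd9.
E°: root E up a perfect fourth → A, giving A°.
D#min: root D# up a perfect fourth → G#, giving G#min.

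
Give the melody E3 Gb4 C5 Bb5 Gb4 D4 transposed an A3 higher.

E3 gives G##3
Gb4 gives B4
C5 gives E#5
Bb5 gives D#6
Gb4 gives B4
D4 gives F##4

G##3 B4 E#5 D#6 B4 F##4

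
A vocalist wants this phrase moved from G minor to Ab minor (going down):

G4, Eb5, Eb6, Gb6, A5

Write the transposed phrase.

Ab3 Fb4 Fb5 Abb5 Bb4

From G down to Ab is a major seventh; apply that to each pitch.
G4 to Ab3
Eb5 to Fb4
Eb6 to Fb5
Gb6 to Abb5
A5 to Bb4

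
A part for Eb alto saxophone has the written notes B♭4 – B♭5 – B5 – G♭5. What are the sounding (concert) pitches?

Db4 Db5 D5 Bbb4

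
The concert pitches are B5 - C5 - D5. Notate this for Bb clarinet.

C#6 D5 E5

The Bb clarinet sounds a major second below written, so the written part must be a major second above concert — transpose each note up.
B5 to C#6
C5 to D5
D5 to E5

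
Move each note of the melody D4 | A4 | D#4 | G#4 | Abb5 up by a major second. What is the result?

D4 up a major second is E4.
A major second up from A4 gives B4.
A major second up from D#4 gives E#4.
A major second up from G#4 gives A#4.
Abb5 up a major second is Bbb5.

E4 B4 E#4 A#4 Bbb5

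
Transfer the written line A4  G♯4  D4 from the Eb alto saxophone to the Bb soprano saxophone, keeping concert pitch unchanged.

First find concert pitch: the Eb alto saxophone sounds a major sixth below written, so A4 G♯4 D4 sounds C4 B3 F3.
Then write for Bb soprano saxophone: it sounds a major second below written, so the part must be a major second above concert.
C4 → D4
B3 → C#4
F3 → G3

D4 C#4 G3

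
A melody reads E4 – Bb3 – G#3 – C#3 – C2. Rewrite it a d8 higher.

Eb5 Bbb4 G4 C4 Cb3

E4 → Eb5
Bb3 → Bbb4
G#3 → G4
C#3 → C4
C2 → Cb3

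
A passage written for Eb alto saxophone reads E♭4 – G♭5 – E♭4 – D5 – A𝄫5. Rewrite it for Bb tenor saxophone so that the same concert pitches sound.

Ab4 Cb6 Ab4 G5 Dbb6

First find concert pitch: the Eb alto saxophone sounds a major sixth below written, so E♭4 G♭5 E♭4 D5 A𝄫5 sounds Gb3 Bbb4 Gb3 F4 Cbb5.
Then write for Bb tenor saxophone: it sounds a major ninth below written, so the part must be a major ninth above concert.
Gb3 → Ab4
Bbb4 → Cb6
Gb3 → Ab4
F4 → G5
Cbb5 → Dbb6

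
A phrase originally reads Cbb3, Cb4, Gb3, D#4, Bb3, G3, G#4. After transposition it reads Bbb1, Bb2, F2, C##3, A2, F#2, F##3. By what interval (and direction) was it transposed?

Take the first pair: Cbb3 → Bbb1. C to B spans 9 letter names, so the interval is some kind of ninth.
Bbb1 to Cbb3 is 13 semitones, which makes it a minor ninth; the second version is lower, so the direction is down.
Checking another pair — G#4 → F##3 — gives the same interval.

down a minor ninth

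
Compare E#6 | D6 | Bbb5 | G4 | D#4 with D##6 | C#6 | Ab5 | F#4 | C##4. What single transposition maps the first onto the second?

down a minor second

Take the first pair: E#6 → D##6. E to D spans 2 letter names, so the interval is some kind of second.
D##6 to E#6 is 1 semitone, which makes it a minor second; the second version is lower, so the direction is down.
Checking another pair — D#4 → C##4 — gives the same interval.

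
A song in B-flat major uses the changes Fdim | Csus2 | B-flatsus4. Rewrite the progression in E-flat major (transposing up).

Bbdim Fsus2 Ebsus4

B-flat major up to E-flat major is a perfect fourth; each chord root moves by that interval while the quality stays the same.
Fdim: root F up a perfect fourth → Bb, giving Bbdim.
Csus2: root C up a perfect fourth → F, giving Fsus2.
B-flatsus4: root B-flat up a perfect fourth → Eb, giving Ebsus4.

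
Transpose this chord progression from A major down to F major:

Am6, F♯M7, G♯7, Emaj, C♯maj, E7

Fm6 DM7 E7 Cmaj Amaj C7

A major down to F major is a major third; each chord root moves by that interval while the quality stays the same.
Am6: root A down a major third → F, giving Fm6.
F♯M7: root F♯ down a major third → D, giving DM7.
G♯7: root G♯ down a major third → E, giving E7.
Emaj: root E down a major third → C, giving Cmaj.
C♯maj: root C♯ down a major third → A, giving Amaj.
E7: root E down a major third → C, giving C7.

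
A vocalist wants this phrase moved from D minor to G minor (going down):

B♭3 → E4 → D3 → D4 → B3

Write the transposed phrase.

D minor to G minor down is a perfect fifth, so every note moves down by that interval.
Bb3 -> Eb3
E4 -> A3
D3 -> G2
D4 -> G3
B3 -> E3

Eb3 A3 G2 G3 E3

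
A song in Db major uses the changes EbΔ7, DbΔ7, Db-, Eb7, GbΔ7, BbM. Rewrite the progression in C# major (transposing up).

D#Δ7 C#Δ7 C#- D#7 F#Δ7 A#M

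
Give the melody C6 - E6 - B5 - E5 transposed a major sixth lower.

Eb5 G5 D5 G4

C6: a sixth down reaches E, and 9 semitones makes it Eb5.
E6: a sixth down reaches G, and 9 semitones makes it G5.
A major sixth down from B5 gives D5.
E5: a sixth down reaches G, and 9 semitones makes it G4.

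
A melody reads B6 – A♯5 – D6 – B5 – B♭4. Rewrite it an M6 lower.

B6 down a major sixth is D6.
A#5: a sixth down reaches C, and 9 semitones makes it C#5.
A major sixth down from D6 gives F5.
B5: a sixth down reaches D, and 9 semitones makes it D5.
Bb4: a sixth down reaches D, and 9 semitones makes it Db4.

D6 C#5 F5 D5 Db4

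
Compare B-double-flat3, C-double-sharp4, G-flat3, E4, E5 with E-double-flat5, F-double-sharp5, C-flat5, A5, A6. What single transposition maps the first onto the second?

Take the first pair: Bbb3 → Ebb5. B to E spans 11 letter names, so the interval is some kind of eleventh.
Bbb3 to Ebb5 is 17 semitones, which makes it a perfect eleventh; the second version is higher, so the direction is up.
Checking another pair — E5 → A6 — gives the same interval.

up a perfect eleventh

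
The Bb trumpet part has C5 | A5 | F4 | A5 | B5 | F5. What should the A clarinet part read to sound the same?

First find concert pitch: the Bb trumpet sounds a major second below written, so C5 A5 F4 A5 B5 F5 sounds Bb4 G5 Eb4 G5 A5 Eb5.
Then write for A clarinet: it sounds a minor third below written, so the part must be a minor third above concert.
Bb4 → Db5
G5 → Bb5
Eb4 → Gb4
G5 → Bb5
A5 → C6
Eb5 → Gb5

Db5 Bb5 Gb4 Bb5 C6 Gb5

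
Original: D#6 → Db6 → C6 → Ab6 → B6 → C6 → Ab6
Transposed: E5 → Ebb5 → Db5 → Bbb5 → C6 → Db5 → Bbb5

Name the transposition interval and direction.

down a major seventh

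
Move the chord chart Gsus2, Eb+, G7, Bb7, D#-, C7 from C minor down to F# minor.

C minor down to F# minor is a diminished fifth; each chord root moves by that interval while the quality stays the same.
Gsus2: root G down a diminished fifth → C#, giving C#sus2.
Eb+: root Eb down a diminished fifth → A, giving A+.
G7: root G down a diminished fifth → C#, giving C#7.
Bb7: root Bb down a diminished fifth → E, giving E7.
D#-: root D# down a diminished fifth → G##, giving G##-.
C7: root C down a diminished fifth → F#, giving F#7.

C#sus2 A+ C#7 E7 G##- F#7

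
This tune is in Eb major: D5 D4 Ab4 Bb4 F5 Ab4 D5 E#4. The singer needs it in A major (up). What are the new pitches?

Eb major to A major up is an augmented fourth, so every note moves up by that interval.
D5 -> G#5
D4 -> G#4
Ab4 -> D5
Bb4 -> E5
F5 -> B5
Ab4 -> D5
D5 -> G#5
E#4 -> A##4

G#5 G#4 D5 E5 B5 D5 G#5 A##4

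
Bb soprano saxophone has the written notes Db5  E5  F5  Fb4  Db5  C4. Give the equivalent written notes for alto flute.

First find concert pitch: the Bb soprano saxophone sounds a major second below written, so Db5 E5 F5 Fb4 Db5 C4 sounds Cb5 D5 Eb5 Ebb4 Cb5 Bb3.
Then write for alto flute: it sounds a perfect fourth below written, so the part must be a perfect fourth above concert.
Cb5 → Fb5
D5 → G5
Eb5 → Ab5
Ebb4 → Abb4
Cb5 → Fb5
Bb3 → Eb4

Fb5 G5 Ab5 Abb4 Fb5 Eb4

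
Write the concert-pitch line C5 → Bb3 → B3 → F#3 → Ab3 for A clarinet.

Written C4 sounds as A3 on the A clarinet, so concert pitches are written a minor third up.
C5 gives Eb5
Bb3 gives Db4
B3 gives D4
F#3 gives A3
Ab3 gives Cb4

Eb5 Db4 D4 A3 Cb4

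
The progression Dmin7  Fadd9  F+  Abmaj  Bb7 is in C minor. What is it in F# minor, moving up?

G#min7 Badd9 B+ Dmaj E7

C minor up to F# minor is an augmented fourth; each chord root moves by that interval while the quality stays the same.
Dmin7: root D up an augmented fourth → G#, giving G#min7.
Fadd9: root F up an augmented fourth → B, giving Badd9.
F+: root F up an augmented fourth → B, giving B+.
Abmaj: root Ab up an augmented fourth → D, giving Dmaj.
Bb7: root Bb up an augmented fourth → E, giving E7.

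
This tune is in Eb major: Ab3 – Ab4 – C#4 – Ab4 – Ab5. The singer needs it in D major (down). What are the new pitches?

G3 G4 B#3 G4 G5

From Eb down to D is a minor second; apply that to each pitch.
Ab3 -> G3
Ab4 -> G4
C#4 -> B#3
Ab4 -> G4
Ab5 -> G5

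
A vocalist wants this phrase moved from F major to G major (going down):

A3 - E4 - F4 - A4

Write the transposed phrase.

B2 F#3 G3 B3

From F down to G is a minor seventh; apply that to each pitch.
A3 gives B2
E4 gives F#3
F4 gives G3
A4 gives B3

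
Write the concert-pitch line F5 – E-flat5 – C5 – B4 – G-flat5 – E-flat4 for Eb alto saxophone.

The Eb alto saxophone sounds a major sixth below written, so the written part must be a major sixth above concert — transpose each note up.
F5 → D6
Eb5 → C6
C5 → A5
B4 → G#5
Gb5 → Eb6
Eb4 → C5

D6 C6 A5 G#5 Eb6 C5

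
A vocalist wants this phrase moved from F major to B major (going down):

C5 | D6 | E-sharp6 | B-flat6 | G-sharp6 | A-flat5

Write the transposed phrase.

F#4 G#5 A##5 E6 C##6 D5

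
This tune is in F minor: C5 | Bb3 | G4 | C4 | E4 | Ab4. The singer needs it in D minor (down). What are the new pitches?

A4 G3 E4 A3 C#4 F4

From F down to D is a minor third; apply that to each pitch.
C5 gives A4
Bb3 gives G3
G4 gives E4
C4 gives A3
E4 gives C#4
Ab4 gives F4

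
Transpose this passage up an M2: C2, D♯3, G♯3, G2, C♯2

D2 E#3 A#3 A2 D#2

C2: a second up reaches D, and 2 semitones makes it D2.
D#3 up a major second is E#3.
G#3: a second up reaches A, and 2 semitones makes it A#3.
A major second up from G2 gives A2.
A major second up from C#2 gives D#2.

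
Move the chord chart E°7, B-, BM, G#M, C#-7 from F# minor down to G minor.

F# minor down to G minor is a major seventh; each chord root moves by that interval while the quality stays the same.
E°7: root E down a major seventh → F, giving F°7.
B-: root B down a major seventh → C, giving C-.
BM: root B down a major seventh → C, giving CM.
G#M: root G# down a major seventh → A, giving AM.
C#-7: root C# down a major seventh → D, giving D-7.

F°7 C- CM AM D-7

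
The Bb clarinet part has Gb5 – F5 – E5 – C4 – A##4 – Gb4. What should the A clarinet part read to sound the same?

First find concert pitch: the Bb clarinet sounds a major second below written, so Gb5 F5 E5 C4 A##4 Gb4 sounds Fb5 Eb5 D5 Bb3 G##4 Fb4.
Then write for A clarinet: it sounds a minor third below written, so the part must be a minor third above concert.
Fb5 → Abb5
Eb5 → Gb5
D5 → F5
Bb3 → Db4
G##4 → B#4
Fb4 → Abb4

Abb5 Gb5 F5 Db4 B#4 Abb4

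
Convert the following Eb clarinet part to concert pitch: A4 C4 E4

C5 Eb4 G4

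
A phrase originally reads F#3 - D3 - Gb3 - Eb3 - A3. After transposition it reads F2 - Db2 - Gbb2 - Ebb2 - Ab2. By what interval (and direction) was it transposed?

Take the first pair: F#3 → F2. F to F spans 8 letter names, so the interval is some kind of octave.
F2 to F#3 is 13 semitones, which makes it an augmented octave; the second version is lower, so the direction is down.
Checking another pair — A3 → Ab2 — gives the same interval.

down an augmented octave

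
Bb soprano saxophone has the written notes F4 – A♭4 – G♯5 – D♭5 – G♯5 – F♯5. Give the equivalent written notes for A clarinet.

First find concert pitch: the Bb soprano saxophone sounds a major second below written, so F4 A♭4 G♯5 D♭5 G♯5 F♯5 sounds Eb4 Gb4 F#5 Cb5 F#5 E5.
Then write for A clarinet: it sounds a minor third below written, so the part must be a minor third above concert.
Eb4 → Gb4
Gb4 → Bbb4
F#5 → A5
Cb5 → Ebb5
F#5 → A5
E5 → G5

Gb4 Bbb4 A5 Ebb5 A5 G5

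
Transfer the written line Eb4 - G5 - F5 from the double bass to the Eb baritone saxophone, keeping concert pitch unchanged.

First find concert pitch: the double bass sounds a perfect octave below written, so Eb4 G5 F5 sounds Eb3 G4 F4.
Then write for Eb baritone saxophone: it sounds a major thirteenth below written, so the part must be a major thirteenth above concert.
Eb3 → C5
G4 → E6
F4 → D6

C5 E6 D6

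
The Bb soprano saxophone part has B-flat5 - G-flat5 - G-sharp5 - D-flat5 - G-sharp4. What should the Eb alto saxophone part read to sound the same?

F6 Db6 D#6 Ab5 D#5

First find concert pitch: the Bb soprano saxophone sounds a major second below written, so B-flat5 G-flat5 G-sharp5 D-flat5 G-sharp4 sounds Ab5 Fb5 F#5 Cb5 F#4.
Then write for Eb alto saxophone: it sounds a major sixth below written, so the part must be a major sixth above concert.
Ab5 → F6
Fb5 → Db6
F#5 → D#6
Cb5 → Ab5
F#4 → D#5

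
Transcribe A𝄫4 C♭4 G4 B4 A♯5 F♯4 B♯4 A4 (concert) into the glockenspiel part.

Written C4 sounds as C6 on the glockenspiel, so concert pitches are written a perfect fifteenth down.
Abb4 gives Abb2
Cb4 gives Cb2
G4 gives G2
B4 gives B2
A#5 gives A#3
F#4 gives F#2
B#4 gives B#2
A4 gives A2

Abb2 Cb2 G2 B2 A#3 F#2 B#2 A2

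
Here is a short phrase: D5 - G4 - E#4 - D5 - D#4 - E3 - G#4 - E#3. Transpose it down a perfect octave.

D4 G3 E#3 D4 D#3 E2 G#3 E#2

A perfect octave down from D5 gives D4.
G4: an octave down reaches G, and 12 semitones makes it G3.
E#4: an octave down reaches E, and 12 semitones makes it E#3.
D5 down a perfect octave is D4.
A perfect octave down from D#4 gives D#3.
E3: an octave down reaches E, and 12 semitones makes it E2.
G#4: an octave down reaches G, and 12 semitones makes it G#3.
A perfect octave down from E#3 gives E#2.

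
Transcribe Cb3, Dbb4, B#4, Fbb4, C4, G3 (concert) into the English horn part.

Gb3 Abb4 F##5 Cbb5 G4 D4

Written C4 sounds as F3 on the English horn, so concert pitches are written a perfect fifth up.
Cb3 -> Gb3
Dbb4 -> Abb4
B#4 -> F##5
Fbb4 -> Cbb5
C4 -> G4
G3 -> D4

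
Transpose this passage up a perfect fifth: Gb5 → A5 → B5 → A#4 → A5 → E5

A perfect fifth up from Gb5 gives Db6.
A5: a fifth up reaches E, and 7 semitones makes it E6.
B5: a fifth up reaches F, and 7 semitones makes it F#6.
A#4 up a perfect fifth is E#5.
A5: a fifth up reaches E, and 7 semitones makes it E6.
A perfect fifth up from E5 gives B5.

Db6 E6 F#6 E#5 E6 B5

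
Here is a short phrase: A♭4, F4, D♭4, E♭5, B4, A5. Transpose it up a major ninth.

Ab4 becomes Bb5
F4 becomes G5
Db4 becomes Eb5
Eb5 becomes F6
B4 becomes C#6
A5 becomes B6

Bb5 G5 Eb5 F6 C#6 B6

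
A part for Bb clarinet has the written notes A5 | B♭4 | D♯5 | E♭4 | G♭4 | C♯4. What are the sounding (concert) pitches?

Written C4 on the Bb clarinet sounds as Bb3, a major second lower; apply that shift to every note.
A5 → G5
Bb4 → Ab4
D#5 → C#5
Eb4 → Db4
Gb4 → Fb4
C#4 → B3

G5 Ab4 C#5 Db4 Fb4 B3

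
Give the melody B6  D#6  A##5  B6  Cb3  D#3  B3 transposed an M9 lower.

A5 C#5 G##4 A5 Bbb1 C#2 A2

B6 → A5
D#6 → C#5
A##5 → G##4
B6 → A5
Cb3 → Bbb1
D#3 → C#2
B3 → A2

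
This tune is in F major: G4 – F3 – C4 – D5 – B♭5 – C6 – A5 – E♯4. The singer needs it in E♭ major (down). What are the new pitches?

F4 Eb3 Bb3 C5 Ab5 Bb5 G5 D#4

F major to E♭ major down is a major second, so every note moves down by that interval.
G4 becomes F4
F3 becomes Eb3
C4 becomes Bb3
D5 becomes C5
Bb5 becomes Ab5
C6 becomes Bb5
A5 becomes G5
E#4 becomes D#4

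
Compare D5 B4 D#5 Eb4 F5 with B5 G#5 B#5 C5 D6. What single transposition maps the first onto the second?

up a major sixth

Take the first pair: D5 → B5. D to B spans 6 letter names, so the interval is some kind of sixth.
D5 to B5 is 9 semitones, which makes it a major sixth; the second version is higher, so the direction is up.
Checking another pair — F5 → D6 — gives the same interval.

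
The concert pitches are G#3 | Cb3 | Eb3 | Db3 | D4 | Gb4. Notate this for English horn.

D#4 Gb3 Bb3 Ab3 A4 Db5

The English horn sounds a perfect fifth below written, so the written part must be a perfect fifth above concert — transpose each note up.
G#3 to D#4
Cb3 to Gb3
Eb3 to Bb3
Db3 to Ab3
D4 to A4
Gb4 to Db5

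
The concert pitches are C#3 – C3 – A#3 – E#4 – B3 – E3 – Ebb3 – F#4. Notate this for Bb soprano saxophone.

Written C4 sounds as Bb3 on the Bb soprano saxophone, so concert pitches are written a major second up.
C#3 to D#3
C3 to D3
A#3 to B#3
E#4 to F##4
B3 to C#4
E3 to F#3
Ebb3 to Fb3
F#4 to G#4

D#3 D3 B#3 F##4 C#4 F#3 Fb3 G#4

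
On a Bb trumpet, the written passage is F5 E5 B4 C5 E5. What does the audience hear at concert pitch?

The Bb trumpet sounds a major second below written, so transpose each written note down a major second.
F5 gives Eb5
E5 gives D5
B4 gives A4
C5 gives Bb4
E5 gives D5

Eb5 D5 A4 Bb4 D5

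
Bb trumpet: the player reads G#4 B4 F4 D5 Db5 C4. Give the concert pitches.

F#4 A4 Eb4 C5 Cb5 Bb3

Written C4 on the Bb trumpet sounds as Bb3, a major second lower; apply that shift to every note.
G#4 -> F#4
B4 -> A4
F4 -> Eb4
D5 -> C5
Db5 -> Cb5
C4 -> Bb3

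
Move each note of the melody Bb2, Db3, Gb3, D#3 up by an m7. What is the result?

Bb2 to Ab3
Db3 to Cb4
Gb3 to Fb4
D#3 to C#4

Ab3 Cb4 Fb4 C#4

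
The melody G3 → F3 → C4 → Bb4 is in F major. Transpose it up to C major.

D4 C4 G4 F5

F major to C major up is a perfect fifth, so every note moves up by that interval.
G3 -> D4
F3 -> C4
C4 -> G4
Bb4 -> F5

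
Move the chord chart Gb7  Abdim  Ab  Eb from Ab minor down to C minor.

Ab minor down to C minor is a minor sixth; each chord root moves by that interval while the quality stays the same.
Gb7: root Gb down a minor sixth → Bb, giving Bb7.
Abdim: root Ab down a minor sixth → C, giving Cdim.
Ab: root Ab down a minor sixth → C, giving C.
Eb: root Eb down a minor sixth → G, giving G.

Bb7 Cdim C G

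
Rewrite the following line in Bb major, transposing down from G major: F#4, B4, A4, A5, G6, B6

A3 D4 C4 C5 Bb5 D6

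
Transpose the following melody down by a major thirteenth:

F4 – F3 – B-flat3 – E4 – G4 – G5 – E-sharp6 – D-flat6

Ab2 Ab1 Db2 G2 Bb2 Bb3 G#4 Fb4

F4 down a major thirteenth is Ab2.
F3 down a major thirteenth is Ab1.
Bb3: a thirteenth down reaches D, and 21 semitones makes it Db2.
E4 down a major thirteenth is G2.
A major thirteenth down from G4 gives Bb2.
G5: a thirteenth down reaches B, and 21 semitones makes it Bb3.
E#6: a thirteenth down reaches G, and 21 semitones makes it G#4.
A major thirteenth down from Db6 gives Fb4.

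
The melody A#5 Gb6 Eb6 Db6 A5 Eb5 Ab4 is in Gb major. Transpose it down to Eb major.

From Gb down to Eb is a minor third; apply that to each pitch.
A#5 → F##5
Gb6 → Eb6
Eb6 → C6
Db6 → Bb5
A5 → F#5
Eb5 → C5
Ab4 → F4

F##5 Eb6 C6 Bb5 F#5 C5 F4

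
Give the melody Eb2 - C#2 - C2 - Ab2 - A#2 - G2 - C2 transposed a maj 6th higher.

C3 A#2 A2 F3 F##3 E3 A2

Eb2: a sixth up reaches C, and 9 semitones makes it C3.
A major sixth up from C#2 gives A#2.
A major sixth up from C2 gives A2.
A major sixth up from Ab2 gives F3.
A major sixth up from A#2 gives F##3.
A major sixth up from G2 gives E3.
A major sixth up from C2 gives A2.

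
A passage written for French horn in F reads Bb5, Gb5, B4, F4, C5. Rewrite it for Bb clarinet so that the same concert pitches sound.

F5 Db5 F#4 C4 G4

First find concert pitch: the French horn in F sounds a perfect fifth below written, so Bb5 Gb5 B4 F4 C5 sounds Eb5 Cb5 E4 Bb3 F4.
Then write for Bb clarinet: it sounds a major second below written, so the part must be a major second above concert.
Eb5 → F5
Cb5 → Db5
E4 → F#4
Bb3 → C4
F4 → G4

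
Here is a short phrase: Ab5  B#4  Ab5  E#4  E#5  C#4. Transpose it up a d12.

A diminished twelfth up from Ab5 gives Ebb7.
B#4: a twelfth up reaches F, and 18 semitones makes it F#6.
Ab5 up a diminished twelfth is Ebb7.
E#4: a twelfth up reaches B, and 18 semitones makes it B5.
E#5 up a diminished twelfth is B6.
A diminished twelfth up from C#4 gives G5.

Ebb7 F#6 Ebb7 B5 B6 G5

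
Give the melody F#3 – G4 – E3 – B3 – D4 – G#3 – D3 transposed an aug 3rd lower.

Db3 Ebb4 Cb3 Gb3 Bbb3 Eb3 Bbb2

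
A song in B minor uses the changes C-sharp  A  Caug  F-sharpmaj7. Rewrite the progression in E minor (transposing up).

F# D Faug Bmaj7

B minor up to E minor is a perfect fourth; each chord root moves by that interval while the quality stays the same.
C-sharp: root C-sharp up a perfect fourth → F#, giving F#.
A: root A up a perfect fourth → D, giving D.
Caug: root C up a perfect fourth → F, giving Faug.
F-sharpmaj7: root F-sharp up a perfect fourth → B, giving Bmaj7.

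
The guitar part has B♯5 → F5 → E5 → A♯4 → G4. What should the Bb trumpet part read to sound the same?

C##5 G4 F#4 B#3 A3

First find concert pitch: the guitar sounds a perfect octave below written, so B♯5 F5 E5 A♯4 G4 sounds B#4 F4 E4 A#3 G3.
Then write for Bb trumpet: it sounds a major second below written, so the part must be a major second above concert.
B#4 → C##5
F4 → G4
E4 → F#4
A#3 → B#3
G3 → A3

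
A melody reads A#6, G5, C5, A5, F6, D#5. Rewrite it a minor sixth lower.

A#6 down a minor sixth is C##6.
G5: a sixth down reaches B, and 8 semitones makes it B4.
C5 down a minor sixth is E4.
A5 down a minor sixth is C#5.
A minor sixth down from F6 gives A5.
D#5 down a minor sixth is F##4.

C##6 B4 E4 C#5 A5 F##4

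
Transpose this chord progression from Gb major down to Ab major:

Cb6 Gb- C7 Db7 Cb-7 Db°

Db6 Ab- D7 Eb7 Db-7 Eb°

Gb major down to Ab major is a minor seventh; each chord root moves by that interval while the quality stays the same.
Cb6: root Cb down a minor seventh → Db, giving Db6.
Gb-: root Gb down a minor seventh → Ab, giving Ab-.
C7: root C down a minor seventh → D, giving D7.
Db7: root Db down a minor seventh → Eb, giving Eb7.
Cb-7: root Cb down a minor seventh → Db, giving Db-7.
Db°: root Db down a minor seventh → Eb, giving Eb°.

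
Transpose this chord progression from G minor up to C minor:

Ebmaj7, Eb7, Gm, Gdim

Abmaj7 Ab7 Cm Cdim

G minor up to C minor is a perfect fourth; each chord root moves by that interval while the quality stays the same.
Ebmaj7: root Eb up a perfect fourth → Ab, giving Abmaj7.
Eb7: root Eb up a perfect fourth → Ab, giving Ab7.
Gm: root G up a perfect fourth → C, giving Cm.
Gdim: root G up a perfect fourth → C, giving Cdim.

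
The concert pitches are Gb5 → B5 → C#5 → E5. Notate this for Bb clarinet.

Ab5 C#6 D#5 F#5

Written C4 sounds as Bb3 on the Bb clarinet, so concert pitches are written a major second up.
Gb5 to Ab5
B5 to C#6
C#5 to D#5
E5 to F#5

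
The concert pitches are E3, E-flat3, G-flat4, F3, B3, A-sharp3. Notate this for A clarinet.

G3 Gb3 Bbb4 Ab3 D4 C#4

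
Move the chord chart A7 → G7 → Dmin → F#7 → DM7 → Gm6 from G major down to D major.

G major down to D major is a perfect fourth; each chord root moves by that interval while the quality stays the same.
A7: root A down a perfect fourth → E, giving E7.
G7: root G down a perfect fourth → D, giving D7.
Dmin: root D down a perfect fourth → A, giving Amin.
F#7: root F# down a perfect fourth → C#, giving C#7.
DM7: root D down a perfect fourth → A, giving AM7.
Gm6: root G down a perfect fourth → D, giving Dm6.

E7 D7 Amin C#7 AM7 Dm6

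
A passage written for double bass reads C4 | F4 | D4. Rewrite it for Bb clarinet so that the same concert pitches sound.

First find concert pitch: the double bass sounds a perfect octave below written, so C4 F4 D4 sounds C3 F3 D3.
Then write for Bb clarinet: it sounds a major second below written, so the part must be a major second above concert.
C3 → D3
F3 → G3
D3 → E3

D3 G3 E3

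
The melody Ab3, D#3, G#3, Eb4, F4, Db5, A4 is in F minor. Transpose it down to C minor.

Eb3 A#2 D#3 Bb3 C4 Ab4 E4

F minor to C minor down is a perfect fourth, so every note moves down by that interval.
Ab3 → Eb3
D#3 → A#2
G#3 → D#3
Eb4 → Bb3
F4 → C4
Db5 → Ab4
A4 → E4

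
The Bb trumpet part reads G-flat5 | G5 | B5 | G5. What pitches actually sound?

Fb5 F5 A5 F5

The Bb trumpet sounds a major second below written, so transpose each written note down a major second.
Gb5 to Fb5
G5 to F5
B5 to A5
G5 to F5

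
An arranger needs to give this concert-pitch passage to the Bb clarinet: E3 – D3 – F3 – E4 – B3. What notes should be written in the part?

F#3 E3 G3 F#4 C#4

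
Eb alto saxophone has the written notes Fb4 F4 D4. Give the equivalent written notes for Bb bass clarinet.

Bbb4 Bb4 G4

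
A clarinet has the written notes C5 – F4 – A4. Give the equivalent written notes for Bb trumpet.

B4 E4 G#4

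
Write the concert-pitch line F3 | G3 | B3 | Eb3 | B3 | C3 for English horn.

Written C4 sounds as F3 on the English horn, so concert pitches are written a perfect fifth up.
F3 → C4
G3 → D4
B3 → F#4
Eb3 → Bb3
B3 → F#4
C3 → G3

C4 D4 F#4 Bb3 F#4 G3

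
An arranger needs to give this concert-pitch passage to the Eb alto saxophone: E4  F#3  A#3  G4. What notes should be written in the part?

Written C4 sounds as Eb3 on the Eb alto saxophone, so concert pitches are written a major sixth up.
E4 → C#5
F#3 → D#4
A#3 → F##4
G4 → E5

C#5 D#4 F##4 E5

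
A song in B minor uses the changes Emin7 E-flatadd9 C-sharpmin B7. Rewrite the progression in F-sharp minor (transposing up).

B minor up to F-sharp minor is a perfect fifth; each chord root moves by that interval while the quality stays the same.
Emin7: root E up a perfect fifth → B, giving Bmin7.
E-flatadd9: root E-flat up a perfect fifth → Bb, giving Bbadd9.
C-sharpmin: root C-sharp up a perfect fifth → G#, giving G#min.
B7: root B up a perfect fifth → F#, giving F#7.

Bmin7 Bbadd9 G#min F#7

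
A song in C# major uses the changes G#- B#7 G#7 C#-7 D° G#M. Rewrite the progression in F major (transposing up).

C- E7 C7 F-7 Gb° CM

C# major up to F major is a diminished fourth; each chord root moves by that interval while the quality stays the same.
G#-: root G# up a diminished fourth → C, giving C-.
B#7: root B# up a diminished fourth → E, giving E7.
G#7: root G# up a diminished fourth → C, giving C7.
C#-7: root C# up a diminished fourth → F, giving F-7.
D°: root D up a diminished fourth → Gb, giving Gb°.
G#M: root G# up a diminished fourth → C, giving CM.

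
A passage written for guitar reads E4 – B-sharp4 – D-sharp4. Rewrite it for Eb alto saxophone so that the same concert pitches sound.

First find concert pitch: the guitar sounds a perfect octave below written, so E4 B-sharp4 D-sharp4 sounds E3 B#3 D#3.
Then write for Eb alto saxophone: it sounds a major sixth below written, so the part must be a major sixth above concert.
E3 → C#4
B#3 → G##4
D#3 → B#3

C#4 G##4 B#3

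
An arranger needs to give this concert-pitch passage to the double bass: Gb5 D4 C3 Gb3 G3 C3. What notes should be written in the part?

Gb6 D5 C4 Gb4 G4 C4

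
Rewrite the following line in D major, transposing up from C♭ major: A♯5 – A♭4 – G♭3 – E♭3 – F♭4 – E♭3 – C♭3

B##5 B4 A3 F#3 G4 F#3 D3

C♭ major to D major up is an augmented second, so every note moves up by that interval.
A#5 gives B##5
Ab4 gives B4
Gb3 gives A3
Eb3 gives F#3
Fb4 gives G4
Eb3 gives F#3
Cb3 gives D3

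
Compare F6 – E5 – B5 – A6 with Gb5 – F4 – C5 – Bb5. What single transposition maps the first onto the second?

down a major seventh

From F6 to Gb5 is 7 letter names — a seventh of some quality.
Gb5 to F6 is 11 semitones, which makes it a major seventh; the second version is lower, so the direction is down.
Checking another pair — A6 → Bb5 — gives the same interval.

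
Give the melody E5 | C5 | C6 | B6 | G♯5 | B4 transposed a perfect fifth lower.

E5 → A4
C5 → F4
C6 → F5
B6 → E6
G#5 → C#5
B4 → E4

A4 F4 F5 E6 C#5 E4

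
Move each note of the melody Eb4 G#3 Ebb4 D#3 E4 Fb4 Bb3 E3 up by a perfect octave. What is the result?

Eb5 G#4 Ebb5 D#4 E5 Fb5 Bb4 E4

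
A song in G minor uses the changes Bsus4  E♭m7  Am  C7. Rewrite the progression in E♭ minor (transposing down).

G minor down to E♭ minor is a major third; each chord root moves by that interval while the quality stays the same.
Bsus4: root B down a major third → G, giving Gsus4.
E♭m7: root E♭ down a major third → Cb, giving Cbm7.
Am: root A down a major third → F, giving Fm.
C7: root C down a major third → Ab, giving Ab7.

Gsus4 Cbm7 Fm Ab7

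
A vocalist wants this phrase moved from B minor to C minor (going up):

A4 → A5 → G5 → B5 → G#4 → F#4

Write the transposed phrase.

From B up to C is a minor second; apply that to each pitch.
A4 becomes Bb4
A5 becomes Bb5
G5 becomes Ab5
B5 becomes C6
G#4 becomes A4
F#4 becomes G4

Bb4 Bb5 Ab5 C6 A4 G4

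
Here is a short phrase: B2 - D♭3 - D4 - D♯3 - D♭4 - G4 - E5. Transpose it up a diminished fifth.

F3 Abb3 Ab4 A3 Abb4 Db5 Bb5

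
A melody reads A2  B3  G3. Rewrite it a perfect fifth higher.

A2 -> E3
B3 -> F#4
G3 -> D4

E3 F#4 D4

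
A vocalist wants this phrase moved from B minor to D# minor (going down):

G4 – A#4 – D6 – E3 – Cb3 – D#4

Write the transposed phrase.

B3 C##4 F#5 G#2 Eb2 F##3

From B down to D# is a minor sixth; apply that to each pitch.
G4 gives B3
A#4 gives C##4
D6 gives F#5
E3 gives G#2
Cb3 gives Eb2
D#4 gives F##3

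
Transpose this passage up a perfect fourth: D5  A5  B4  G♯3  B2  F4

D5 up a perfect fourth is G5.
A5 up a perfect fourth is D6.
B4 up a perfect fourth is E5.
G#3 up a perfect fourth is C#4.
B2 up a perfect fourth is E3.
A perfect fourth up from F4 gives Bb4.

G5 D6 E5 C#4 E3 Bb4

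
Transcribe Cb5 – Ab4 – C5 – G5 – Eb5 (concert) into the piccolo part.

Cb4 Ab3 C4 G4 Eb4

The piccolo sounds a perfect octave above written, so the written part must be a perfect octave below concert — transpose each note down.
Cb5 -> Cb4
Ab4 -> Ab3
C5 -> C4
G5 -> G4
Eb5 -> Eb4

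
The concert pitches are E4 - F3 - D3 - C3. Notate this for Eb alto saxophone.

C#5 D4 B3 A3

Written C4 sounds as Eb3 on the Eb alto saxophone, so concert pitches are written a major sixth up.
E4 -> C#5
F3 -> D4
D3 -> B3
C3 -> A3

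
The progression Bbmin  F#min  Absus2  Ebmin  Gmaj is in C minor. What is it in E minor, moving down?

C minor down to E minor is a minor sixth; each chord root moves by that interval while the quality stays the same.
Bbmin: root Bb down a minor sixth → D, giving Dmin.
F#min: root F# down a minor sixth → A#, giving A#min.
Absus2: root Ab down a minor sixth → C, giving Csus2.
Ebmin: root Eb down a minor sixth → G, giving Gmin.
Gmaj: root G down a minor sixth → B, giving Bmaj.

Dmin A#min Csus2 Gmin Bmaj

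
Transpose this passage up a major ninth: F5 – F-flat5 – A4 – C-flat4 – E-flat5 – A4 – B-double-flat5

G6 Gb6 B5 Db5 F6 B5 Cb7

F5: a ninth up reaches G, and 14 semitones makes it G6.
Fb5 up a major ninth is Gb6.
A4 up a major ninth is B5.
Cb4 up a major ninth is Db5.
A major ninth up from Eb5 gives F6.
A major ninth up from A4 gives B5.
Bbb5: a ninth up reaches C, and 14 semitones makes it Cb7.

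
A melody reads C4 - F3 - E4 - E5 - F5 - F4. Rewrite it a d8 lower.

C#3 F#2 E#3 E#4 F#4 F#3

C4 → C#3
F3 → F#2
E4 → E#3
E5 → E#4
F5 → F#4
F4 → F#3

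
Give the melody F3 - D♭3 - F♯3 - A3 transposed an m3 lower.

D3 Bb2 D#3 F#3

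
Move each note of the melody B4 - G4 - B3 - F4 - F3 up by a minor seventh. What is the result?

A5 F5 A4 Eb5 Eb4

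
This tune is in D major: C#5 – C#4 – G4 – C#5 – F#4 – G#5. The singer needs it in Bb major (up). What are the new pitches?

A5 A4 Eb5 A5 D5 E6

D major to Bb major up is a minor sixth, so every note moves up by that interval.
C#5 becomes A5
C#4 becomes A4
G4 becomes Eb5
C#5 becomes A5
F#4 becomes D5
G#5 becomes E6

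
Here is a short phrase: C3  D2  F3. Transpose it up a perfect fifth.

G3 A2 C4

C3 up a perfect fifth is G3.
A perfect fifth up from D2 gives A2.
F3: a fifth up reaches C, and 7 semitones makes it C4.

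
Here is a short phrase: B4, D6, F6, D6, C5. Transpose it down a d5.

B4 → E#4
D6 → G#5
F6 → B5
D6 → G#5
C5 → F#4

E#4 G#5 B5 G#5 F#4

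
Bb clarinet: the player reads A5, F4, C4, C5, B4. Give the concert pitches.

G5 Eb4 Bb3 Bb4 A4

The Bb clarinet sounds a major second below written, so transpose each written note down a major second.
A5 gives G5
F4 gives Eb4
C4 gives Bb3
C5 gives Bb4
B4 gives A4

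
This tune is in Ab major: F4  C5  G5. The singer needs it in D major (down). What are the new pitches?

B3 F#4 C#5

From Ab down to D is a diminished fifth; apply that to each pitch.
F4 becomes B3
C5 becomes F#4
G5 becomes C#5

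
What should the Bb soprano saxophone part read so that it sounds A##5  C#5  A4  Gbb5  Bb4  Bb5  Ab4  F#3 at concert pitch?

Written C4 sounds as Bb3 on the Bb soprano saxophone, so concert pitches are written a major second up.
A##5 becomes B##5
C#5 becomes D#5
A4 becomes B4
Gbb5 becomes Abb5
Bb4 becomes C5
Bb5 becomes C6
Ab4 becomes Bb4
F#3 becomes G#3

B##5 D#5 B4 Abb5 C5 C6 Bb4 G#3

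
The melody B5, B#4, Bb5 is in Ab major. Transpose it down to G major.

A#5 A##4 A5

Ab major to G major down is a minor second, so every note moves down by that interval.
B5 becomes A#5
B#4 becomes A##4
Bb5 becomes A5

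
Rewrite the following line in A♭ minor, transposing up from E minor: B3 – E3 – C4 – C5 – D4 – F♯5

Eb4 Ab3 Fb4 Fb5 Gb4 Bb5

E minor to A♭ minor up is a diminished fourth, so every note moves up by that interval.
B3 → Eb4
E3 → Ab3
C4 → Fb4
C5 → Fb5
D4 → Gb4
F#5 → Bb5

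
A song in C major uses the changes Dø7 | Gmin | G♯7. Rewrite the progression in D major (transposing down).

C major down to D major is a minor seventh; each chord root moves by that interval while the quality stays the same.
Dø7: root D down a minor seventh → E, giving Eø7.
Gmin: root G down a minor seventh → A, giving Amin.
G♯7: root G♯ down a minor seventh → A#, giving A#7.

Eø7 Amin A#7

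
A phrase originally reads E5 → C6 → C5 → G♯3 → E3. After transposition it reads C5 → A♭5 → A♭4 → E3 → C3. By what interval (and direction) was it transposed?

down a major third

Take the first pair: E5 → C5. E to C spans 3 letter names, so the interval is some kind of third.
C5 to E5 is 4 semitones, which makes it a major third; the second version is lower, so the direction is down.
Checking another pair — E3 → C3 — gives the same interval.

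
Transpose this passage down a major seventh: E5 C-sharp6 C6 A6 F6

E5 down a major seventh is F4.
A major seventh down from C#6 gives D5.
C6 down a major seventh is Db5.
A major seventh down from A6 gives Bb5.
F6: a seventh down reaches G, and 11 semitones makes it Gb5.

F4 D5 Db5 Bb5 Gb5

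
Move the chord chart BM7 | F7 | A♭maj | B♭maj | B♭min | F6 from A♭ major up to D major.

A♭ major up to D major is an augmented fourth; each chord root moves by that interval while the quality stays the same.
BM7: root B up an augmented fourth → E#, giving E#M7.
F7: root F up an augmented fourth → B, giving B7.
A♭maj: root A♭ up an augmented fourth → D, giving Dmaj.
B♭maj: root B♭ up an augmented fourth → E, giving Emaj.
B♭min: root B♭ up an augmented fourth → E, giving Emin.
F6: root F up an augmented fourth → B, giving B6.

E#M7 B7 Dmaj Emaj Emin B6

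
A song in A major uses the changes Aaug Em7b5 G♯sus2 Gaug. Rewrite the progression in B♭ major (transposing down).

Bbaug Fm7b5 Asus2 Abaug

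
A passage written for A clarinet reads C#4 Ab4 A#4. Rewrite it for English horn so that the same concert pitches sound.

E#4 C5 C##5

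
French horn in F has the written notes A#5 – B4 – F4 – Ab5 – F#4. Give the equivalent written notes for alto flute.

First find concert pitch: the French horn in F sounds a perfect fifth below written, so A#5 B4 F4 Ab5 F#4 sounds D#5 E4 Bb3 Db5 B3.
Then write for alto flute: it sounds a perfect fourth below written, so the part must be a perfect fourth above concert.
D#5 → G#5
E4 → A4
Bb3 → Eb4
Db5 → Gb5
B3 → E4

G#5 A4 Eb4 Gb5 E4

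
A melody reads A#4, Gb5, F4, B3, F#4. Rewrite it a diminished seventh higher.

G5 Fbb6 Ebb5 Ab4 Eb5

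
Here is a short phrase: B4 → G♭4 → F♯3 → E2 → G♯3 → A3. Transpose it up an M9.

B4 -> C#6
Gb4 -> Ab5
F#3 -> G#4
E2 -> F#3
G#3 -> A#4
A3 -> B4

C#6 Ab5 G#4 F#3 A#4 B4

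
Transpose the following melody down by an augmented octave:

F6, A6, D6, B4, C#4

Fb5 Ab5 Db5 Bb3 C3

F6 to Fb5
A6 to Ab5
D6 to Db5
B4 to Bb3
C#4 to C3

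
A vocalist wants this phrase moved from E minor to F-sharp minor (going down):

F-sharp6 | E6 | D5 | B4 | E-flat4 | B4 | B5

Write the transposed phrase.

G#5 F#5 E4 C#4 F3 C#4 C#5

E minor to F-sharp minor down is a minor seventh, so every note moves down by that interval.
F#6 -> G#5
E6 -> F#5
D5 -> E4
B4 -> C#4
Eb4 -> F3
B4 -> C#4
B5 -> C#5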